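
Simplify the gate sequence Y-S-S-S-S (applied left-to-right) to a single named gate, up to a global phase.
Y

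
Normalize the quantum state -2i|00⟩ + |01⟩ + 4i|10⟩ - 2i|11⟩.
-0.4i|00⟩ + 0.2|01⟩ + 0.8i|10⟩ - 0.4i|11⟩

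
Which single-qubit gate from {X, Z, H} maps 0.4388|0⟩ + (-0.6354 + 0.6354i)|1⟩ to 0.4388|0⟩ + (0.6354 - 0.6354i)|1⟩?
Z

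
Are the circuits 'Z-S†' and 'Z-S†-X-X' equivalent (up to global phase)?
Yes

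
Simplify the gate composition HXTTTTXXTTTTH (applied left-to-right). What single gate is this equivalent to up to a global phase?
Z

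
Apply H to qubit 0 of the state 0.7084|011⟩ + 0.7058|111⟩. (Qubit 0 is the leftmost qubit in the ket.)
|011⟩ + 0.001838|111⟩

H on qubit 0 mixes each pair of kets that differ only in qubit 0: amplitudes (a, b) of (|…0…⟩, |…1…⟩) become ((a + b)/√2, (a − b)/√2). Kets absent from the input have amplitude 0.
(|011⟩, |111⟩): (a, b) = (0.7084, 0.7058) → (1, 0.001838)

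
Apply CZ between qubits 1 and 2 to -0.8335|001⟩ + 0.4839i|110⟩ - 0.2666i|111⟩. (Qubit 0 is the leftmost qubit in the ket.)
-0.8335|001⟩ + 0.4839i|110⟩ + 0.2666i|111⟩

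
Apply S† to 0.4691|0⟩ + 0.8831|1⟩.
0.4691|0⟩ - 0.8831i|1⟩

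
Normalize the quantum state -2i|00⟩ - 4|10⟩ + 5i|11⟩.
-0.2981i|00⟩ - 0.5963|10⟩ + 0.7454i|11⟩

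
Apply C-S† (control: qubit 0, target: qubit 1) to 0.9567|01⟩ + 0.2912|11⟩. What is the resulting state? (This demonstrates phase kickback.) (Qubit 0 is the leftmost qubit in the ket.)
0.9567|01⟩ - 0.2912i|11⟩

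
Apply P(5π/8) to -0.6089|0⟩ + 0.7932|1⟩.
-0.6089|0⟩ + (-0.3035 + 0.7328i)|1⟩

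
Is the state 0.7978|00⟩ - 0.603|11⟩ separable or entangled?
Entangled

Writing the state as a|00⟩ + b|01⟩ + c|10⟩ + d|11⟩, it is a product state iff ad − bc = 0.
Here (a, b, c, d) = (0.7978, 0, 0, -0.603): ad − bc = (0.7978)(-0.603) − (0)(0) = -0.4811 ≠ 0, so the state is entangled.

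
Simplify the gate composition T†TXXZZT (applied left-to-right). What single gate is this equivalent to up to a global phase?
T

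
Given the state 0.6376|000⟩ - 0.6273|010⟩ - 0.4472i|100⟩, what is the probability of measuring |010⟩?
0.3935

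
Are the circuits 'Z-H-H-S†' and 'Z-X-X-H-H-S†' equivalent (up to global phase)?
Yes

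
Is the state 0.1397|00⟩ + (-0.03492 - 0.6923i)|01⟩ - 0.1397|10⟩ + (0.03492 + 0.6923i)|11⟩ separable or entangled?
Separable

Writing the state as a|00⟩ + b|01⟩ + c|10⟩ + d|11⟩, it is a product state iff ad − bc = 0.
Here (a, b, c, d) = (0.1397, (-0.03492 - 0.6923i), -0.1397, (0.03492 + 0.6923i)): ad − bc = (0.1397)(0.03492 + 0.6923i) − (-0.03492 - 0.6923i)(-0.1397) = 0, so the state is separable.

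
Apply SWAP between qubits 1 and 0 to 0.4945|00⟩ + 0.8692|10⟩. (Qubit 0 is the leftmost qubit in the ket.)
0.4945|00⟩ + 0.8692|01⟩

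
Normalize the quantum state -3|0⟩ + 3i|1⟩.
-1/√2|0⟩ + (1/√2)i|1⟩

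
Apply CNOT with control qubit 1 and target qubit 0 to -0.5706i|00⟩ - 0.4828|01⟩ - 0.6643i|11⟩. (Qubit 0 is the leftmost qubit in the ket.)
-0.5706i|00⟩ - 0.6643i|01⟩ - 0.4828|11⟩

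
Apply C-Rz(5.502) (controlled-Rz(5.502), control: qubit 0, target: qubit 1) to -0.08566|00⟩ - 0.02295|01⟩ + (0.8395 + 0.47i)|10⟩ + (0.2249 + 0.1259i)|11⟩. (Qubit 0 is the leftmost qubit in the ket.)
-0.08566|00⟩ - 0.02295|01⟩ + (-0.5973 - 0.7542i)|10⟩ + (-0.2559 - 0.03079i)|11⟩

C-Rz(5.502) leaves the control-|0⟩ kets |00⟩, |01⟩ unchanged and applies Rz(5.502) to qubit 1 on the control-|1⟩ pair (|10⟩, |11⟩).
Rz(5.502) = [[e^(−iθ/2), 0], [0, e^(iθ/2)]] with e^(±iθ/2) = cos(θ/2) ± i·sin(θ/2); θ = 5.502, cos(θ/2) ≈ -0.924684, sin(θ/2) ≈ 0.380736.
With a = amp(|10⟩) = (0.8395 + 0.47i) and b = amp(|11⟩) = (0.2249 + 0.1259i):
new amp(|10⟩) = (-0.924684 - 0.380736i)·a = (-0.5973 - 0.7542i)
new amp(|11⟩) = (-0.924684 + 0.380736i)·b = (-0.2559 - 0.03079i)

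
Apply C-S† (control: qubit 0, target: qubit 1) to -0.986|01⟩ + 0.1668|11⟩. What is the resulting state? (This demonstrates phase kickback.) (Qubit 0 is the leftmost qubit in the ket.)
-0.986|01⟩ - 0.1668i|11⟩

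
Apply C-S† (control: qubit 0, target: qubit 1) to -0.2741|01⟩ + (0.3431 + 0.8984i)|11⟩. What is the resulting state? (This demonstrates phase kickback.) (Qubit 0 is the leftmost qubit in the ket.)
-0.2741|01⟩ + (0.8984 - 0.3431i)|11⟩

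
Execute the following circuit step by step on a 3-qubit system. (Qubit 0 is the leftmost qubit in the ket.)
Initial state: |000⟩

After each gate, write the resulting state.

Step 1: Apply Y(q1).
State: i|010⟩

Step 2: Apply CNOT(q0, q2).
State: i|010⟩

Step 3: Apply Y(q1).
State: |000⟩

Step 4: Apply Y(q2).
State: i|001⟩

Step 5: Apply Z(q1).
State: i|001⟩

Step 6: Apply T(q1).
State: i|001⟩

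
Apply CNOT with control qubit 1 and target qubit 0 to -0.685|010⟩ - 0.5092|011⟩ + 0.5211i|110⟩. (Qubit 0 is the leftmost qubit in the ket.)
0.5211i|010⟩ - 0.685|110⟩ - 0.5092|111⟩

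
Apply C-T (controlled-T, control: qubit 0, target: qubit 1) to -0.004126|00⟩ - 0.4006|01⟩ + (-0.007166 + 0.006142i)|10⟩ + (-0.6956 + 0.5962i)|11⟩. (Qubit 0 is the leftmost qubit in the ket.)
-0.004126|00⟩ - 0.4006|01⟩ + (-0.007166 + 0.006142i)|10⟩ + (-0.9134 - 0.07029i)|11⟩

C-T leaves the control-|0⟩ kets |00⟩, |01⟩ unchanged and applies T to qubit 1 on the control-|1⟩ pair (|10⟩, |11⟩).
T = [[1, 0], [0, (1/√2 + (1/√2)i)]].
With a = amp(|10⟩) = (-0.007166 + 0.006142i) and b = amp(|11⟩) = (-0.6956 + 0.5962i):
new amp(|10⟩) = (1)·a = (-0.007166 + 0.006142i)
new amp(|11⟩) = (1/√2 + (1/√2)i)·b = (-0.9134 - 0.07029i)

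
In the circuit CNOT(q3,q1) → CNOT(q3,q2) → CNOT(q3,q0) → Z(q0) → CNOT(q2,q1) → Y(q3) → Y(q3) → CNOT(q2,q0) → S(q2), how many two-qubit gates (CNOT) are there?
5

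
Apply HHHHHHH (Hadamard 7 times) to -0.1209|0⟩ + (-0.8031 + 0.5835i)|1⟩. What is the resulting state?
(-0.6534 + 0.4126i)|0⟩ + (0.4824 - 0.4126i)|1⟩

H² = I, so H^7 = H: a single Hadamard. With (a, b) = (-0.1209, (-0.8031 + 0.5835i)), H gives ((a + b)/√2, (a − b)/√2) = ((-0.6534 + 0.4126i), (0.4824 - 0.4126i)).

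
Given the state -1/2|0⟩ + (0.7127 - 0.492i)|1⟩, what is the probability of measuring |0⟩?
1/4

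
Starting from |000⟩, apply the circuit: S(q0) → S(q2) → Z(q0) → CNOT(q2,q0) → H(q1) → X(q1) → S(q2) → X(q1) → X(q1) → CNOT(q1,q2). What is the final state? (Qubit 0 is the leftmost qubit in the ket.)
1/√2|000⟩ + 1/√2|011⟩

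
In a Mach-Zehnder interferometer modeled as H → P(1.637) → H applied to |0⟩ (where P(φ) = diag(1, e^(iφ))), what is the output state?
(0.4669 + 0.4989i)|0⟩ + (0.5331 - 0.4989i)|1⟩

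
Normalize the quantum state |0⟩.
|0⟩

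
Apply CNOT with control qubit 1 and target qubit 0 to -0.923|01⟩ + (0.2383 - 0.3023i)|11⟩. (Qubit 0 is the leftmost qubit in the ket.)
(0.2383 - 0.3023i)|01⟩ - 0.923|11⟩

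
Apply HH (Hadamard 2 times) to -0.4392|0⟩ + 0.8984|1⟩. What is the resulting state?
-0.4392|0⟩ + 0.8984|1⟩

H² = I, so an even number of Hadamards cancels: H^2 = I and the state is unchanged.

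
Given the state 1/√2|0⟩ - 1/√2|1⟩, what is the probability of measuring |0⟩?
1/2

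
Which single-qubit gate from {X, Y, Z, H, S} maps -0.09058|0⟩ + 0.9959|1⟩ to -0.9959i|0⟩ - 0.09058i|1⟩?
Y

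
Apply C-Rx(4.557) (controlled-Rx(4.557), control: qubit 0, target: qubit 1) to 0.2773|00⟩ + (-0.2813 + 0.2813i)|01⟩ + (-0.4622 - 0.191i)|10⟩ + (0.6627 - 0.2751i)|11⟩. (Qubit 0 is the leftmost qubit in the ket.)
0.2773|00⟩ + (-0.2813 + 0.2813i)|01⟩ + (0.09144 - 0.3794i)|10⟩ + (-0.5759 + 0.53i)|11⟩

C-Rx(4.557) leaves the control-|0⟩ kets |00⟩, |01⟩ unchanged and applies Rx(4.557) to qubit 1 on the control-|1⟩ pair (|10⟩, |11⟩).
Rx(4.557) = [[cos(θ/2), −i·sin(θ/2)], [−i·sin(θ/2), cos(θ/2)]]; θ = 4.557, cos(θ/2) ≈ -0.650091, sin(θ/2) ≈ 0.759857.
With a = amp(|10⟩) = (-0.4622 - 0.191i) and b = amp(|11⟩) = (0.6627 - 0.2751i):
new amp(|10⟩) = (-0.650091)·a + (-0.759857i)·b = (0.09144 - 0.3794i)
new amp(|11⟩) = (-0.759857i)·a + (-0.650091)·b = (-0.5759 + 0.53i)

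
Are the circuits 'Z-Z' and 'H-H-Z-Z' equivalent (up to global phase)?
Yes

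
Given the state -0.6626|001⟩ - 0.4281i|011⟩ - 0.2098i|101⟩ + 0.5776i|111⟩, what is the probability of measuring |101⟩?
0.04402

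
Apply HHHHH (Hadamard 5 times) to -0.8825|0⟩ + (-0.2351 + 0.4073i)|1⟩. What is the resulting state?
(-0.7903 + 0.288i)|0⟩ + (-0.4578 - 0.288i)|1⟩

H² = I, so H^5 = H: a single Hadamard. With (a, b) = (-0.8825, (-0.2351 + 0.4073i)), H gives ((a + b)/√2, (a − b)/√2) = ((-0.7903 + 0.288i), (-0.4578 - 0.288i)).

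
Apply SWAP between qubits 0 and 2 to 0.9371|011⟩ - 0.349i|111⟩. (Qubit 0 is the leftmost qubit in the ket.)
0.9371|110⟩ - 0.349i|111⟩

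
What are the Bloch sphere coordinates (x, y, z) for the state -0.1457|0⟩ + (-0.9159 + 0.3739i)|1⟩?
(0.2669, -0.109, -0.9574)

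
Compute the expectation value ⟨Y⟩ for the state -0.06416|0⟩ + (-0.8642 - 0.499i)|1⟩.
0.06403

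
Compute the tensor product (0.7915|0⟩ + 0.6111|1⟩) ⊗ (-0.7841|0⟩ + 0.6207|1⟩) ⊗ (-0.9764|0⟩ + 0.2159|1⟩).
0.606|000⟩ - 0.134|001⟩ - 0.4797|010⟩ + 0.1061|011⟩ + 0.4679|100⟩ - 0.1035|101⟩ - 0.3704|110⟩ + 0.08189|111⟩

amp(|b₁b₂…⟩) = product of the factor amplitudes for bits b₁, b₂, …; only kets whose every factor amplitude is nonzero survive.
|000⟩: (0.7915)(-0.7841)(-0.9764) = 0.606
|001⟩: (0.7915)(-0.7841)(0.2159) = -0.134
|010⟩: (0.7915)(0.6207)(-0.9764) = -0.4797
|011⟩: (0.7915)(0.6207)(0.2159) = 0.1061
|100⟩: (0.6111)(-0.7841)(-0.9764) = 0.4679
|101⟩: (0.6111)(-0.7841)(0.2159) = -0.1035
|110⟩: (0.6111)(0.6207)(-0.9764) = -0.3704
|111⟩: (0.6111)(0.6207)(0.2159) = 0.08189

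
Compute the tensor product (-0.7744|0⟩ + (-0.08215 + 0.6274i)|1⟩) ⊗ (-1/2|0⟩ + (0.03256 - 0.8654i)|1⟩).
0.3872|00⟩ + (-0.02521 + 0.6702i)|01⟩ + (0.04108 - 0.3137i)|10⟩ + (0.5403 + 0.09152i)|11⟩

amp(|b₁b₂…⟩) = product of the factor amplitudes for bits b₁, b₂, …; only kets whose every factor amplitude is nonzero survive.
|00⟩: (-0.7744)(-1/2) = 0.3872
|01⟩: (-0.7744)(0.03256 - 0.8654i) = (-0.02521 + 0.6702i)
|10⟩: (-0.08215 + 0.6274i)(-1/2) = (0.04108 - 0.3137i)
|11⟩: (-0.08215 + 0.6274i)(0.03256 - 0.8654i) = (0.5403 + 0.09152i)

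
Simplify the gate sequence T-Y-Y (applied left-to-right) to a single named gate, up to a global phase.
T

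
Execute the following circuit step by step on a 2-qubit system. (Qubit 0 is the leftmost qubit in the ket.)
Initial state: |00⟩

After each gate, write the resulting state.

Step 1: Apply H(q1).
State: 1/√2|00⟩ + 1/√2|01⟩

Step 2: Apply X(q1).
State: 1/√2|00⟩ + 1/√2|01⟩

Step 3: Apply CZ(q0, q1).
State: 1/√2|00⟩ + 1/√2|01⟩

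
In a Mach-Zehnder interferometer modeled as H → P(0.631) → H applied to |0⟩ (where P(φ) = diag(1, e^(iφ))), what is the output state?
(0.9037 + 0.295i)|0⟩ + (0.09628 - 0.295i)|1⟩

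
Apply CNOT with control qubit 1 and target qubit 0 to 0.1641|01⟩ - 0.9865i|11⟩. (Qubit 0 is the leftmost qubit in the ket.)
-0.9865i|01⟩ + 0.1641|11⟩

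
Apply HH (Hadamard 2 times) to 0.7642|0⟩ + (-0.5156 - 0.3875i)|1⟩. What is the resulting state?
0.7642|0⟩ + (-0.5156 - 0.3875i)|1⟩

H² = I, so an even number of Hadamards cancels: H^2 = I and the state is unchanged.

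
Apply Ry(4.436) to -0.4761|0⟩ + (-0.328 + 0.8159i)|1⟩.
(0.5487 - 0.6509i)|0⟩ + (-0.182 - 0.492i)|1⟩

Ry(4.436) = [[cos(θ/2), −sin(θ/2)], [sin(θ/2), cos(θ/2)]]; θ = 4.436, cos(θ/2) ≈ -0.602958, sin(θ/2) ≈ 0.797773.
With a = amp(|0⟩) = -0.4761 and b = amp(|1⟩) = (-0.328 + 0.8159i):
new amp(|0⟩) = (-0.602958)·a + (-0.797773)·b = (0.5487 - 0.6509i)
new amp(|1⟩) = (0.797773)·a + (-0.602958)·b = (-0.182 - 0.492i)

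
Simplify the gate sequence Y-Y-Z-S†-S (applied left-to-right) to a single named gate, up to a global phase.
Z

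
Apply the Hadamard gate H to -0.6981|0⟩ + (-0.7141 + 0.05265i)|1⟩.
(-0.9986 + 0.03723i)|0⟩ + (0.01131 - 0.03723i)|1⟩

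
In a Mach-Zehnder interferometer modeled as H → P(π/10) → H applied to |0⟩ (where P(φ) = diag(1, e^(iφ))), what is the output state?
(0.9755 + 0.1545i)|0⟩ + (0.02447 - 0.1545i)|1⟩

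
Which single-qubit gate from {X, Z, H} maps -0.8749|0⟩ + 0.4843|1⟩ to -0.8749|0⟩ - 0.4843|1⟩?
Z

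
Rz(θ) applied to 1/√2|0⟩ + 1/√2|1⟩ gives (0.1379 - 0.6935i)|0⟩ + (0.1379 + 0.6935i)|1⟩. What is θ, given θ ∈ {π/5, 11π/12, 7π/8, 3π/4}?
7π/8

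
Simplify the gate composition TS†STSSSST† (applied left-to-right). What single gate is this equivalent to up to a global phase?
T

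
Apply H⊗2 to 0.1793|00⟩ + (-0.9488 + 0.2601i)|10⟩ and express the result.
(-0.3848 + 0.1301i)|00⟩ + (-0.3848 + 0.1301i)|01⟩ + (0.5641 - 0.1301i)|10⟩ + (0.5641 - 0.1301i)|11⟩

H⊗2 gives amp(|y⟩) = (1/2) Σ_x (−1)^(x·y) amp(|x⟩), where x·y is the number of positions in which both x and y have a 1.
|00⟩: (0.1793 + (-0.9488 + 0.2601i))/2 = (-0.3848 + 0.1301i)
|01⟩: (0.1793 + (-0.9488 + 0.2601i))/2 = (-0.3848 + 0.1301i)
|10⟩: (0.1793 - (-0.9488 + 0.2601i))/2 = (0.5641 - 0.1301i)
|11⟩: (0.1793 - (-0.9488 + 0.2601i))/2 = (0.5641 - 0.1301i)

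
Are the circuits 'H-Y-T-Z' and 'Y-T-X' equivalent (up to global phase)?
No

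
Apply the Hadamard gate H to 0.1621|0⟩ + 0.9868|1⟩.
0.8124|0⟩ - 0.5832|1⟩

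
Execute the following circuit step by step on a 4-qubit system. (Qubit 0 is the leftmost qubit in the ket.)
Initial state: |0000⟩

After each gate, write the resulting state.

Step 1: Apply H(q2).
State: 1/√2|0000⟩ + 1/√2|0010⟩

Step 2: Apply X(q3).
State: 1/√2|0001⟩ + 1/√2|0011⟩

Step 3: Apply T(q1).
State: 1/√2|0001⟩ + 1/√2|0011⟩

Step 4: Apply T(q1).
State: 1/√2|0001⟩ + 1/√2|0011⟩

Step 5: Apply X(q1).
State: 1/√2|0101⟩ + 1/√2|0111⟩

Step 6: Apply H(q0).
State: 1/2|0101⟩ + 1/2|0111⟩ + 1/2|1101⟩ + 1/2|1111⟩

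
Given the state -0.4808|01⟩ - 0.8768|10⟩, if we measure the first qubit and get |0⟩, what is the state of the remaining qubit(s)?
-|1⟩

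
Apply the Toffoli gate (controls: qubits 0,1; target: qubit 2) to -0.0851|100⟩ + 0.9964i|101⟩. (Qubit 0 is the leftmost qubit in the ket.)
-0.0851|100⟩ + 0.9964i|101⟩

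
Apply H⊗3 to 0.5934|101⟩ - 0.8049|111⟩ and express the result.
-0.07478|000⟩ + 0.07478|001⟩ + 0.4944|010⟩ - 0.4944|011⟩ + 0.07478|100⟩ - 0.07478|101⟩ - 0.4944|110⟩ + 0.4944|111⟩

H⊗3 gives amp(|y⟩) = (1/2√2) Σ_x (−1)^(x·y) amp(|x⟩), where x·y is the number of positions in which both x and y have a 1.
|000⟩: (0.5934 - 0.8049)/(2√2) = -0.07478
|001⟩: (-0.5934 + 0.8049)/(2√2) = 0.07478
|010⟩: (0.5934 + 0.8049)/(2√2) = 0.4944
|011⟩: (-0.5934 - 0.8049)/(2√2) = -0.4944
|100⟩: (-0.5934 + 0.8049)/(2√2) = 0.07478
|101⟩: (0.5934 - 0.8049)/(2√2) = -0.07478
|110⟩: (-0.5934 - 0.8049)/(2√2) = -0.4944
|111⟩: (0.5934 + 0.8049)/(2√2) = 0.4944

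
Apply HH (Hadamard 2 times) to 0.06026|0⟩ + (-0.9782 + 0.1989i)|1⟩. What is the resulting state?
0.06026|0⟩ + (-0.9782 + 0.1989i)|1⟩

H² = I, so an even number of Hadamards cancels: H^2 = I and the state is unchanged.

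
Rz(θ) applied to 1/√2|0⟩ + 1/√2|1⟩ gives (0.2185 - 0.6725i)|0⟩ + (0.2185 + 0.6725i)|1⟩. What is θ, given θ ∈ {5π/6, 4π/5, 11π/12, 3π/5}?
4π/5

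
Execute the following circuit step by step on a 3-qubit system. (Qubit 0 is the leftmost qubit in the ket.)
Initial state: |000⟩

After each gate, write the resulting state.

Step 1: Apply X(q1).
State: |010⟩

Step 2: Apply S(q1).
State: i|010⟩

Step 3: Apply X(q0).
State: i|110⟩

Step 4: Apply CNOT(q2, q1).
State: i|110⟩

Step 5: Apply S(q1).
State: -|110⟩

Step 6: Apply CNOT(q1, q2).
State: -|111⟩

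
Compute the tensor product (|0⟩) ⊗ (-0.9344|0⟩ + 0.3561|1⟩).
-0.9344|00⟩ + 0.3561|01⟩

amp(|b₁b₂…⟩) = product of the factor amplitudes for bits b₁, b₂, …; only kets whose every factor amplitude is nonzero survive.
|00⟩: (1)(-0.9344) = -0.9344
|01⟩: (1)(0.3561) = 0.3561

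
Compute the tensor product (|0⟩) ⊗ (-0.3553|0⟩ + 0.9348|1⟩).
-0.3553|00⟩ + 0.9348|01⟩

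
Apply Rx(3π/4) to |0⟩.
0.3827|0⟩ - 0.9239i|1⟩

Rx(3π/4) = [[cos(θ/2), −i·sin(θ/2)], [−i·sin(θ/2), cos(θ/2)]]; θ = 3π/4, cos(θ/2) ≈ 0.382683, sin(θ/2) ≈ 0.92388.
With a = amp(|0⟩) = 1 and b = amp(|1⟩) = 0:
new amp(|0⟩) = (0.382683)·a + (-0.92388i)·b = 0.3827
new amp(|1⟩) = (-0.92388i)·a + (0.382683)·b = -0.9239i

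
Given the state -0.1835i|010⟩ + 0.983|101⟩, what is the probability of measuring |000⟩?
0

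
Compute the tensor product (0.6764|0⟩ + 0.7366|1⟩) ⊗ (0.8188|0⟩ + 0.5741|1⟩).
0.5538|00⟩ + 0.3883|01⟩ + 0.6031|10⟩ + 0.4229|11⟩

amp(|b₁b₂…⟩) = product of the factor amplitudes for bits b₁, b₂, …; only kets whose every factor amplitude is nonzero survive.
|00⟩: (0.6764)(0.8188) = 0.5538
|01⟩: (0.6764)(0.5741) = 0.3883
|10⟩: (0.7366)(0.8188) = 0.6031
|11⟩: (0.7366)(0.5741) = 0.4229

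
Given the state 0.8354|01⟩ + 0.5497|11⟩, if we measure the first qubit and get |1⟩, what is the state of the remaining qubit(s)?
|1⟩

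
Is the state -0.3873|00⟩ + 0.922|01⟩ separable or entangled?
Separable

Writing the state as a|00⟩ + b|01⟩ + c|10⟩ + d|11⟩, it is a product state iff ad − bc = 0.
Here (a, b, c, d) = (-0.3873, 0.922, 0, 0): ad − bc = (-0.3873)(0) − (0.922)(0) = 0, so the state is separable.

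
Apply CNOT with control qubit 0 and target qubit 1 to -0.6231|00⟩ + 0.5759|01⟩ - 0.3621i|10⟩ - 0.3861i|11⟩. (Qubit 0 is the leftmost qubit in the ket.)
-0.6231|00⟩ + 0.5759|01⟩ - 0.3861i|10⟩ - 0.3621i|11⟩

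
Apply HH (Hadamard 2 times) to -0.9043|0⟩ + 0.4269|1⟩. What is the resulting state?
-0.9043|0⟩ + 0.4269|1⟩

H² = I, so an even number of Hadamards cancels: H^2 = I and the state is unchanged.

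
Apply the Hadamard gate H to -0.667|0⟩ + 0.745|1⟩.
0.05515|0⟩ - 0.9984|1⟩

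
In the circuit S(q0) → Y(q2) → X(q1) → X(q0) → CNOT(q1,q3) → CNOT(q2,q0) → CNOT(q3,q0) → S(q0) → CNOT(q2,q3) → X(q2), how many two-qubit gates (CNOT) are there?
4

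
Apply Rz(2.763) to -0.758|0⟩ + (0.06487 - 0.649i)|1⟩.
(-0.1426 + 0.7445i)|0⟩ + (0.6496 - 0.05841i)|1⟩

Rz(2.763) = [[e^(−iθ/2), 0], [0, e^(iθ/2)]] with e^(±iθ/2) = cos(θ/2) ± i·sin(θ/2); θ = 2.763, cos(θ/2) ≈ 0.188168, sin(θ/2) ≈ 0.982137.
With a = amp(|0⟩) = -0.758 and b = amp(|1⟩) = (0.06487 - 0.649i):
new amp(|0⟩) = (0.188168 - 0.982137i)·a = (-0.1426 + 0.7445i)
new amp(|1⟩) = (0.188168 + 0.982137i)·b = (0.6496 - 0.05841i)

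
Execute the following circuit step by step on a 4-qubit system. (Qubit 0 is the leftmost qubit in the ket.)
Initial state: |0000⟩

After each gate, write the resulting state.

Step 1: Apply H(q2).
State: 1/√2|0000⟩ + 1/√2|0010⟩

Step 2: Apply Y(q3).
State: (1/√2)i|0001⟩ + (1/√2)i|0011⟩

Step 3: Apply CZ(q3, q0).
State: (1/√2)i|0001⟩ + (1/√2)i|0011⟩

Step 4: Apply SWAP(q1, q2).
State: (1/√2)i|0001⟩ + (1/√2)i|0101⟩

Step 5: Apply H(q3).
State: (1/2)i|0000⟩ - (1/2)i|0001⟩ + (1/2)i|0100⟩ - (1/2)i|0101⟩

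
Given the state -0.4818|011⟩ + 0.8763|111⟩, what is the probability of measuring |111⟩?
0.7679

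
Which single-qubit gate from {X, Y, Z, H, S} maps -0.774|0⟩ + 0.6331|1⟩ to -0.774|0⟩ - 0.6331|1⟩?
Z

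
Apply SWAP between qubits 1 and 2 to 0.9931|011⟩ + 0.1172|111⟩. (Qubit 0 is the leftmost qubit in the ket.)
0.9931|011⟩ + 0.1172|111⟩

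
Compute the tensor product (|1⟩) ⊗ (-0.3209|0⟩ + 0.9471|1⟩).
-0.3209|10⟩ + 0.9471|11⟩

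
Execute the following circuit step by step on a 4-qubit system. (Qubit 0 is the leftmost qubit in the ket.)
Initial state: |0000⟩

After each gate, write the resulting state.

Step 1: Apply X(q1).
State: |0100⟩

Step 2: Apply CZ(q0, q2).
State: |0100⟩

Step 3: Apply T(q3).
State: |0100⟩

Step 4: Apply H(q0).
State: 1/√2|0100⟩ + 1/√2|1100⟩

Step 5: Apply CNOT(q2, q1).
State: 1/√2|0100⟩ + 1/√2|1100⟩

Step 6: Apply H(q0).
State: |0100⟩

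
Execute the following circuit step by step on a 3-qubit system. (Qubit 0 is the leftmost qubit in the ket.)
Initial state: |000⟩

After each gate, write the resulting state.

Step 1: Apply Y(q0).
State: i|100⟩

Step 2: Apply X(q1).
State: i|110⟩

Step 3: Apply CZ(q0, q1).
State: -i|110⟩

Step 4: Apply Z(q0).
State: i|110⟩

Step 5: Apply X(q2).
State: i|111⟩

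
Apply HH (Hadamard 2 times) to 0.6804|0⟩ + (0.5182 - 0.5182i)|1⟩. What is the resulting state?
0.6804|0⟩ + (0.5182 - 0.5182i)|1⟩

H² = I, so an even number of Hadamards cancels: H^2 = I and the state is unchanged.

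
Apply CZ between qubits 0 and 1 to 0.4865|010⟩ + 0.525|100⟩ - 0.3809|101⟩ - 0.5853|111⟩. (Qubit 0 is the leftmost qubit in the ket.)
0.4865|010⟩ + 0.525|100⟩ - 0.3809|101⟩ + 0.5853|111⟩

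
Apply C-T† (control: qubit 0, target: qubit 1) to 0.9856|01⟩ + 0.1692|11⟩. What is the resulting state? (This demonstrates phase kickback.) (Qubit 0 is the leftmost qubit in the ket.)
0.9856|01⟩ + (0.1196 - 0.1196i)|11⟩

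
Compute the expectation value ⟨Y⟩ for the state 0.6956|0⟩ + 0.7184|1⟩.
0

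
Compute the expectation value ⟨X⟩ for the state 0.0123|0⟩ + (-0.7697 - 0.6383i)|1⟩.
-0.01893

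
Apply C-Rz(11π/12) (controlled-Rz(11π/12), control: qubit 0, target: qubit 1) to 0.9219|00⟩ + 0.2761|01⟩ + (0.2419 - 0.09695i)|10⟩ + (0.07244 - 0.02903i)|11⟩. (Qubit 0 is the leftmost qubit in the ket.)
0.9219|00⟩ + 0.2761|01⟩ + (-0.06455 - 0.2525i)|10⟩ + (0.03824 + 0.06803i)|11⟩

C-Rz(11π/12) leaves the control-|0⟩ kets |00⟩, |01⟩ unchanged and applies Rz(11π/12) to qubit 1 on the control-|1⟩ pair (|10⟩, |11⟩).
Rz(11π/12) = [[e^(−iθ/2), 0], [0, e^(iθ/2)]] with e^(±iθ/2) = cos(θ/2) ± i·sin(θ/2); θ = 11π/12, cos(θ/2) ≈ 0.130526, sin(θ/2) ≈ 0.991445.
With a = amp(|10⟩) = (0.2419 - 0.09695i) and b = amp(|11⟩) = (0.07244 - 0.02903i):
new amp(|10⟩) = (0.130526 - 0.991445i)·a = (-0.06455 - 0.2525i)
new amp(|11⟩) = (0.130526 + 0.991445i)·b = (0.03824 + 0.06803i)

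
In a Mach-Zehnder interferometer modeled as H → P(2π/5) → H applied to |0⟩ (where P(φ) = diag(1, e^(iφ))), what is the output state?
(0.6545 + 0.4755i)|0⟩ + (0.3455 - 0.4755i)|1⟩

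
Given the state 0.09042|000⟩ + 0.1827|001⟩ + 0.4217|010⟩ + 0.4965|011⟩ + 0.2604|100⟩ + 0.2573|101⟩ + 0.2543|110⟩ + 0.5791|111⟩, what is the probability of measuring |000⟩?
0.008176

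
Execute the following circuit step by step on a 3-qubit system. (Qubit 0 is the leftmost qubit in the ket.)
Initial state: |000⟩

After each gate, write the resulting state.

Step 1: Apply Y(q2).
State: i|001⟩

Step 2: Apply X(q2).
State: i|000⟩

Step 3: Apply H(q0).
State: (1/√2)i|000⟩ + (1/√2)i|100⟩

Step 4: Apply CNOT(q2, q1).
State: (1/√2)i|000⟩ + (1/√2)i|100⟩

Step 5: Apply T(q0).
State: (1/√2)i|000⟩ + (-1/2 + (1/2)i)|100⟩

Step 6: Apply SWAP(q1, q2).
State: (1/√2)i|000⟩ + (-1/2 + (1/2)i)|100⟩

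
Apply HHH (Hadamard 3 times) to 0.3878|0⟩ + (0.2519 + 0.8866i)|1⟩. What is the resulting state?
(0.4523 + 0.6269i)|0⟩ + (0.0961 - 0.6269i)|1⟩

H² = I, so H^3 = H: a single Hadamard. With (a, b) = (0.3878, (0.2519 + 0.8866i)), H gives ((a + b)/√2, (a − b)/√2) = ((0.4523 + 0.6269i), (0.0961 - 0.6269i)).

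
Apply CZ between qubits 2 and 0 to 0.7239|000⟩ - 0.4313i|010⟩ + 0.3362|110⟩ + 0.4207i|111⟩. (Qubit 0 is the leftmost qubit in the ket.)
0.7239|000⟩ - 0.4313i|010⟩ + 0.3362|110⟩ - 0.4207i|111⟩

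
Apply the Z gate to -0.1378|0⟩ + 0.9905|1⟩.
-0.1378|0⟩ - 0.9905|1⟩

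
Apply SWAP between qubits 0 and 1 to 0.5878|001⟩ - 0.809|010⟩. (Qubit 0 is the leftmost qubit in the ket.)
0.5878|001⟩ - 0.809|100⟩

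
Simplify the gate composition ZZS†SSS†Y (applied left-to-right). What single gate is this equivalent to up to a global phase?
Y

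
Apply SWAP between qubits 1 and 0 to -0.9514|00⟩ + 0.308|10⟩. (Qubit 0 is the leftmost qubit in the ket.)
-0.9514|00⟩ + 0.308|01⟩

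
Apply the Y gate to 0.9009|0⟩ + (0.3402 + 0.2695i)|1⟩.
(0.2695 - 0.3402i)|0⟩ + 0.9009i|1⟩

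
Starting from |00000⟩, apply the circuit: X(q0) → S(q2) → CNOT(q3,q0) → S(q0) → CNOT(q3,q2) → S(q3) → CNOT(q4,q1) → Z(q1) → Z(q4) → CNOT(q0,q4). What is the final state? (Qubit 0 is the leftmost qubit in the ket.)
i|10001⟩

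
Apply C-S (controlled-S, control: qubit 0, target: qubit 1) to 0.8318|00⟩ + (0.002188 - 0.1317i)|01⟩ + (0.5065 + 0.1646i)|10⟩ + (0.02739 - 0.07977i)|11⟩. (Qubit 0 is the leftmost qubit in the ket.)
0.8318|00⟩ + (0.002188 - 0.1317i)|01⟩ + (0.5065 + 0.1646i)|10⟩ + (0.07977 + 0.02739i)|11⟩

C-S leaves the control-|0⟩ kets |00⟩, |01⟩ unchanged and applies S to qubit 1 on the control-|1⟩ pair (|10⟩, |11⟩).
S = [[1, 0], [0, i]].
With a = amp(|10⟩) = (0.5065 + 0.1646i) and b = amp(|11⟩) = (0.02739 - 0.07977i):
new amp(|10⟩) = (1)·a = (0.5065 + 0.1646i)
new amp(|11⟩) = (i)·b = (0.07977 + 0.02739i)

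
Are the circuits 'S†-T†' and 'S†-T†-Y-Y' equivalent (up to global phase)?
Yes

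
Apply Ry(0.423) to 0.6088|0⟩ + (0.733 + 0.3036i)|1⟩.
(0.4414 - 0.06373i)|0⟩ + (0.8445 + 0.2968i)|1⟩

Ry(0.423) = [[cos(θ/2), −sin(θ/2)], [sin(θ/2), cos(θ/2)]]; θ = 0.423, cos(θ/2) ≈ 0.977717, sin(θ/2) ≈ 0.209927.
With a = amp(|0⟩) = 0.6088 and b = amp(|1⟩) = (0.733 + 0.3036i):
new amp(|0⟩) = (0.977717)·a + (-0.209927)·b = (0.4414 - 0.06373i)
new amp(|1⟩) = (0.209927)·a + (0.977717)·b = (0.8445 + 0.2968i)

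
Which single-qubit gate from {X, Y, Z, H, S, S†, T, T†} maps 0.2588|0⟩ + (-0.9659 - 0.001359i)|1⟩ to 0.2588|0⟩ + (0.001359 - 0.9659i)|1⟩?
S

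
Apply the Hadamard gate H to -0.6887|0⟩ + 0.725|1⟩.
0.02567|0⟩ - 0.9996|1⟩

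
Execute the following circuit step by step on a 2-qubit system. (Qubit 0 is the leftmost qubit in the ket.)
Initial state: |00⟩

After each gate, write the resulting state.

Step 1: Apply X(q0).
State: |10⟩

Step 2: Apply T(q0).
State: (1/√2 + (1/√2)i)|10⟩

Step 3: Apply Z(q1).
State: (1/√2 + (1/√2)i)|10⟩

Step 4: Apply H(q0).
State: (1/2 + (1/2)i)|00⟩ + (-1/2 - (1/2)i)|10⟩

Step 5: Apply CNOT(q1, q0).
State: (1/2 + (1/2)i)|00⟩ + (-1/2 - (1/2)i)|10⟩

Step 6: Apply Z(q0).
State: (1/2 + (1/2)i)|00⟩ + (1/2 + (1/2)i)|10⟩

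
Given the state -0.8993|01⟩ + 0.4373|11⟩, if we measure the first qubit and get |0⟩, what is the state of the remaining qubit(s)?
-|1⟩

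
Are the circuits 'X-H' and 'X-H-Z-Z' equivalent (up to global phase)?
Yes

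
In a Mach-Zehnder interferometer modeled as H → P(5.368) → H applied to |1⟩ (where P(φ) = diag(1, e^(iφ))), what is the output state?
(0.1952 + 0.3963i)|0⟩ + (0.8048 - 0.3963i)|1⟩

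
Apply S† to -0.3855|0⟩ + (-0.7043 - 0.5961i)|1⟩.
-0.3855|0⟩ + (-0.5961 + 0.7043i)|1⟩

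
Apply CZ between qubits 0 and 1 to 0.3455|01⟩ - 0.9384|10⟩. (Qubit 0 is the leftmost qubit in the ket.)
0.3455|01⟩ - 0.9384|10⟩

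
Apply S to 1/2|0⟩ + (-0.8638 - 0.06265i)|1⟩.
1/2|0⟩ + (0.06265 - 0.8638i)|1⟩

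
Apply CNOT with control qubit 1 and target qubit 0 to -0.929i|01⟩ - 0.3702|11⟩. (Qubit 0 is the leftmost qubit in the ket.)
-0.3702|01⟩ - 0.929i|11⟩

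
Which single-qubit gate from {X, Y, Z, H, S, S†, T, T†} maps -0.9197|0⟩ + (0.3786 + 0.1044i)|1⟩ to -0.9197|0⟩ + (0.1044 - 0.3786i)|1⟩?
S†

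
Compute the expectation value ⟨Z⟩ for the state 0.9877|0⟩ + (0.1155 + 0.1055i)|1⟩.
0.9511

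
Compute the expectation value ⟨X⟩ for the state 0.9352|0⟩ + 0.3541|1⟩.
0.6623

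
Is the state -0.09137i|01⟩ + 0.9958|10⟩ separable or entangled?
Entangled

Writing the state as a|00⟩ + b|01⟩ + c|10⟩ + d|11⟩, it is a product state iff ad − bc = 0.
Here (a, b, c, d) = (0, -0.09137i, 0.9958, 0): ad − bc = (0)(0) − (-0.09137i)(0.9958) = 0.09099i ≠ 0, so the state is entangled.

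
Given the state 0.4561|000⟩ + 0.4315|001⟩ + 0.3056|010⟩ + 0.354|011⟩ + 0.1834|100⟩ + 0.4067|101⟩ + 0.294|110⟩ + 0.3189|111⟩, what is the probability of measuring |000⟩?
0.208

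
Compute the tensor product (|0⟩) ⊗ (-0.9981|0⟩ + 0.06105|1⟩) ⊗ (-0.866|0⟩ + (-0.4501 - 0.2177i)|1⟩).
0.8644|000⟩ + (0.4492 + 0.2173i)|001⟩ - 0.05287|010⟩ + (-0.02748 - 0.01329i)|011⟩

amp(|b₁b₂…⟩) = product of the factor amplitudes for bits b₁, b₂, …; only kets whose every factor amplitude is nonzero survive.
|000⟩: (1)(-0.9981)(-0.866) = 0.8644
|001⟩: (1)(-0.9981)(-0.4501 - 0.2177i) = (0.4492 + 0.2173i)
|010⟩: (1)(0.06105)(-0.866) = -0.05287
|011⟩: (1)(0.06105)(-0.4501 - 0.2177i) = (-0.02748 - 0.01329i)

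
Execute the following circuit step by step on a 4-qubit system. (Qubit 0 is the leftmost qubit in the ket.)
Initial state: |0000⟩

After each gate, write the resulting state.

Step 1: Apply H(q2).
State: 1/√2|0000⟩ + 1/√2|0010⟩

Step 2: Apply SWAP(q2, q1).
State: 1/√2|0000⟩ + 1/√2|0100⟩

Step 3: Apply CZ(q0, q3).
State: 1/√2|0000⟩ + 1/√2|0100⟩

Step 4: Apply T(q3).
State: 1/√2|0000⟩ + 1/√2|0100⟩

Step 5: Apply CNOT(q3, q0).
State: 1/√2|0000⟩ + 1/√2|0100⟩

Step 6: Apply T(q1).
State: 1/√2|0000⟩ + (1/2 + (1/2)i)|0100⟩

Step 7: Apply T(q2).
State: 1/√2|0000⟩ + (1/2 + (1/2)i)|0100⟩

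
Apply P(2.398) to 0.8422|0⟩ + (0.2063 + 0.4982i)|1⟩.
0.8422|0⟩ + (-0.4891 - 0.227i)|1⟩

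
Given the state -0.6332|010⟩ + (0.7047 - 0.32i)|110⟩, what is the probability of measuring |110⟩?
0.599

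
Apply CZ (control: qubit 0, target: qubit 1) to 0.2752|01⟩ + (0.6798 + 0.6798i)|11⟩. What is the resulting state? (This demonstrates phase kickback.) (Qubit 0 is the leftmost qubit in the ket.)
0.2752|01⟩ + (-0.6798 - 0.6798i)|11⟩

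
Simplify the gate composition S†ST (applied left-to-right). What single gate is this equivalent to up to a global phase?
T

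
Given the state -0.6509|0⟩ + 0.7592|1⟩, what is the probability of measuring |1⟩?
0.5764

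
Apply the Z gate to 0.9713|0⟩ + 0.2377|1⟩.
0.9713|0⟩ - 0.2377|1⟩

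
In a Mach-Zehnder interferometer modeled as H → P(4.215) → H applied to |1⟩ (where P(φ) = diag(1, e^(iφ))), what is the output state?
(0.7386 + 0.4394i)|0⟩ + (0.2614 - 0.4394i)|1⟩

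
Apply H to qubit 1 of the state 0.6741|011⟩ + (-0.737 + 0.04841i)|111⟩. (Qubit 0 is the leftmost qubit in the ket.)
0.4767|001⟩ - 0.4767|011⟩ + (-0.5211 + 0.03423i)|101⟩ + (0.5211 - 0.03423i)|111⟩

H on qubit 1 mixes each pair of kets that differ only in qubit 1: amplitudes (a, b) of (|…0…⟩, |…1…⟩) become ((a + b)/√2, (a − b)/√2). Kets absent from the input have amplitude 0.
(|001⟩, |011⟩): (a, b) = (0, 0.6741) → (0.4767, -0.4767)
(|101⟩, |111⟩): (a, b) = (0, (-0.737 + 0.04841i)) → ((-0.5211 + 0.03423i), (0.5211 - 0.03423i))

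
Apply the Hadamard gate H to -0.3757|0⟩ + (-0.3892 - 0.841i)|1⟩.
(-0.5409 - 0.5947i)|0⟩ + (0.009546 + 0.5947i)|1⟩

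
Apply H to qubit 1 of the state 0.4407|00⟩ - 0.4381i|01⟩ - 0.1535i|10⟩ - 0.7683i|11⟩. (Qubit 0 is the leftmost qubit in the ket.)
(0.3116 - 0.3098i)|00⟩ + (0.3116 + 0.3098i)|01⟩ - 0.6518i|10⟩ + 0.4347i|11⟩

H on qubit 1 mixes each pair of kets that differ only in qubit 1: amplitudes (a, b) of (|…0…⟩, |…1…⟩) become ((a + b)/√2, (a − b)/√2). Kets absent from the input have amplitude 0.
(|00⟩, |01⟩): (a, b) = (0.4407, -0.4381i) → ((0.3116 - 0.3098i), (0.3116 + 0.3098i))
(|10⟩, |11⟩): (a, b) = (-0.1535i, -0.7683i) → (-0.6518i, 0.4347i)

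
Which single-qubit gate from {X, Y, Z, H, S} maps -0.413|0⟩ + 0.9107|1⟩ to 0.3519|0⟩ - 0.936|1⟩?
H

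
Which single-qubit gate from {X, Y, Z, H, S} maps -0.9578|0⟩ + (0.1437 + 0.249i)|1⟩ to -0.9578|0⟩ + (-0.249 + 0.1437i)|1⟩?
S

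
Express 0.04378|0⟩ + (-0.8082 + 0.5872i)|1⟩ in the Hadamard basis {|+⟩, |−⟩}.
(-0.5405 + 0.4152i)|+⟩ + (0.6024 - 0.4152i)|−⟩

With |ψ⟩ = α|0⟩ + β|1⟩, the Hadamard-basis coefficients are ⟨+|ψ⟩ = (α + β)/√2 and ⟨−|ψ⟩ = (α − β)/√2.
Here α = 0.04378, β = (-0.8082 + 0.5872i): (α + β)/√2 = (-0.5405 + 0.4152i), (α − β)/√2 = (0.6024 - 0.4152i).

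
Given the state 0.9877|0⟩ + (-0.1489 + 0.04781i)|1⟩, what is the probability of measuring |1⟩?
0.02446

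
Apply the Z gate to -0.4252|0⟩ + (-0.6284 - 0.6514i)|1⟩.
-0.4252|0⟩ + (0.6284 + 0.6514i)|1⟩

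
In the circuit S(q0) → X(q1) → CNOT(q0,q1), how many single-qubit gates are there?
2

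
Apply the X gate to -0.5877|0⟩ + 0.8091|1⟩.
0.8091|0⟩ - 0.5877|1⟩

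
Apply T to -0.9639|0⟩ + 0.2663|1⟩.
-0.9639|0⟩ + (0.1883 + 0.1883i)|1⟩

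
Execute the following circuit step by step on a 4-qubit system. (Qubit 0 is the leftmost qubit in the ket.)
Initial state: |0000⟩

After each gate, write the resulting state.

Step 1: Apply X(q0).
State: |1000⟩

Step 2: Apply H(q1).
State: 1/√2|1000⟩ + 1/√2|1100⟩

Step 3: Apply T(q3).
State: 1/√2|1000⟩ + 1/√2|1100⟩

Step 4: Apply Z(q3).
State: 1/√2|1000⟩ + 1/√2|1100⟩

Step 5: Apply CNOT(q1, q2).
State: 1/√2|1000⟩ + 1/√2|1110⟩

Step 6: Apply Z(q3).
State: 1/√2|1000⟩ + 1/√2|1110⟩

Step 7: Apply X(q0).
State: 1/√2|0000⟩ + 1/√2|0110⟩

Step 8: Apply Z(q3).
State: 1/√2|0000⟩ + 1/√2|0110⟩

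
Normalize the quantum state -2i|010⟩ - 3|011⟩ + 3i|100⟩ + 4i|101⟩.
-0.3244i|010⟩ - 0.4867|011⟩ + 0.4867i|100⟩ + 0.6489i|101⟩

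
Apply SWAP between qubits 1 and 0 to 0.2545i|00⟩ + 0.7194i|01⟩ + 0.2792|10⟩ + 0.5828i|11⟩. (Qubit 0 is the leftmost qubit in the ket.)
0.2545i|00⟩ + 0.2792|01⟩ + 0.7194i|10⟩ + 0.5828i|11⟩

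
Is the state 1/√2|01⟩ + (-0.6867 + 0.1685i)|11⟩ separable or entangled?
Separable

Writing the state as a|00⟩ + b|01⟩ + c|10⟩ + d|11⟩, it is a product state iff ad − bc = 0.
Here (a, b, c, d) = (0, 1/√2, 0, (-0.6867 + 0.1685i)): ad − bc = (0)(-0.6867 + 0.1685i) − (1/√2)(0) = 0, so the state is separable.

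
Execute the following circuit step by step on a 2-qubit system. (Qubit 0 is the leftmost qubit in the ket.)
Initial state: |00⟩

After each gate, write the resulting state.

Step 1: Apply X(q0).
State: |10⟩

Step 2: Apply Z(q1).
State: |10⟩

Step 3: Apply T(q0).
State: (1/√2 + (1/√2)i)|10⟩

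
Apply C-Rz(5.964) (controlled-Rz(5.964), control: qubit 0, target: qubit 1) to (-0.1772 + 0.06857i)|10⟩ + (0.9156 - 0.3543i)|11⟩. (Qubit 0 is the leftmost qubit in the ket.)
(0.1858 - 0.03954i)|10⟩ + (-0.8477 + 0.4953i)|11⟩

C-Rz(5.964) leaves the control-|0⟩ kets |00⟩, |01⟩ unchanged and applies Rz(5.964) to qubit 1 on the control-|1⟩ pair (|10⟩, |11⟩).
Rz(5.964) = [[e^(−iθ/2), 0], [0, e^(iθ/2)]] with e^(±iθ/2) = cos(θ/2) ± i·sin(θ/2); θ = 5.964, cos(θ/2) ≈ -0.987292, sin(θ/2) ≈ 0.158916.
With a = amp(|10⟩) = (-0.1772 + 0.06857i) and b = amp(|11⟩) = (0.9156 - 0.3543i):
new amp(|10⟩) = (-0.987292 - 0.158916i)·a = (0.1858 - 0.03954i)
new amp(|11⟩) = (-0.987292 + 0.158916i)·b = (-0.8477 + 0.4953i)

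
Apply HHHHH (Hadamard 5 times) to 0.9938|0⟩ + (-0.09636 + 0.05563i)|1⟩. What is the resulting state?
(0.6346 + 0.03934i)|0⟩ + (0.7709 - 0.03934i)|1⟩

H² = I, so H^5 = H: a single Hadamard. With (a, b) = (0.9938, (-0.09636 + 0.05563i)), H gives ((a + b)/√2, (a − b)/√2) = ((0.6346 + 0.03934i), (0.7709 - 0.03934i)).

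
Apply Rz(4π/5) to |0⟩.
(0.309 - 0.9511i)|0⟩

Rz(4π/5) = [[e^(−iθ/2), 0], [0, e^(iθ/2)]] with e^(±iθ/2) = cos(θ/2) ± i·sin(θ/2); θ = 4π/5, cos(θ/2) ≈ 0.309017, sin(θ/2) ≈ 0.951057.
With a = amp(|0⟩) = 1 and b = amp(|1⟩) = 0:
new amp(|0⟩) = (0.309017 - 0.951057i)·a = (0.309 - 0.9511i)
new amp(|1⟩) = (0.309017 + 0.951057i)·b = 0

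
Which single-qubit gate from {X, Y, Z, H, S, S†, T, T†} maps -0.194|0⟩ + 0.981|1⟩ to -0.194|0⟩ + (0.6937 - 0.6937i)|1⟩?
T†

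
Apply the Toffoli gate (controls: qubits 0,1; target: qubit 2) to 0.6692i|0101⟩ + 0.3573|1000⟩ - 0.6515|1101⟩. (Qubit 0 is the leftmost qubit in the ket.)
0.6692i|0101⟩ + 0.3573|1000⟩ - 0.6515|1111⟩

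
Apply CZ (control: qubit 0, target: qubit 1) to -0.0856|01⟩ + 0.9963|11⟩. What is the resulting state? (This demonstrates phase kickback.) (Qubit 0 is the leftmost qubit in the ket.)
-0.0856|01⟩ - 0.9963|11⟩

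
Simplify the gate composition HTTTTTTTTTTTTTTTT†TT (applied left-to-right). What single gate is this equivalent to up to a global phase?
H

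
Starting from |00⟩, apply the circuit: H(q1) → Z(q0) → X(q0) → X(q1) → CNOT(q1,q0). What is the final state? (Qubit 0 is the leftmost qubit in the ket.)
1/√2|01⟩ + 1/√2|10⟩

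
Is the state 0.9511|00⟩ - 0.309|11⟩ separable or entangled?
Entangled

Writing the state as a|00⟩ + b|01⟩ + c|10⟩ + d|11⟩, it is a product state iff ad − bc = 0.
Here (a, b, c, d) = (0.9511, 0, 0, -0.309): ad − bc = (0.9511)(-0.309) − (0)(0) = -0.2939 ≠ 0, so the state is entangled.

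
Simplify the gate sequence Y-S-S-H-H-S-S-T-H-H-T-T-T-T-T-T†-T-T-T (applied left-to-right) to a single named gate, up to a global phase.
Y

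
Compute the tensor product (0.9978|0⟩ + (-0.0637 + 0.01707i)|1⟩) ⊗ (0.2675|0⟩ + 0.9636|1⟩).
0.2669|00⟩ + 0.9615|01⟩ + (-0.01704 + 0.004566i)|10⟩ + (-0.06138 + 0.01645i)|11⟩

amp(|b₁b₂…⟩) = product of the factor amplitudes for bits b₁, b₂, …; only kets whose every factor amplitude is nonzero survive.
|00⟩: (0.9978)(0.2675) = 0.2669
|01⟩: (0.9978)(0.9636) = 0.9615
|10⟩: (-0.0637 + 0.01707i)(0.2675) = (-0.01704 + 0.004566i)
|11⟩: (-0.0637 + 0.01707i)(0.9636) = (-0.06138 + 0.01645i)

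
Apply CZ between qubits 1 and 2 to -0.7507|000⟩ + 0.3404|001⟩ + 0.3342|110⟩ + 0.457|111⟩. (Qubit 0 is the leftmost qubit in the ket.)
-0.7507|000⟩ + 0.3404|001⟩ + 0.3342|110⟩ - 0.457|111⟩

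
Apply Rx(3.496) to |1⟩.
-0.9843i|0⟩ - 0.1763|1⟩

Rx(3.496) = [[cos(θ/2), −i·sin(θ/2)], [−i·sin(θ/2), cos(θ/2)]]; θ = 3.496, cos(θ/2) ≈ -0.176278, sin(θ/2) ≈ 0.98434.
With a = amp(|0⟩) = 0 and b = amp(|1⟩) = 1:
new amp(|0⟩) = (-0.176278)·a + (-0.98434i)·b = -0.9843i
new amp(|1⟩) = (-0.98434i)·a + (-0.176278)·b = -0.1763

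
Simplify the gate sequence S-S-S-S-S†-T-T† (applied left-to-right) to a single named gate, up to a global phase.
S†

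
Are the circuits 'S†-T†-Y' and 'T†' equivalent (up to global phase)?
No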